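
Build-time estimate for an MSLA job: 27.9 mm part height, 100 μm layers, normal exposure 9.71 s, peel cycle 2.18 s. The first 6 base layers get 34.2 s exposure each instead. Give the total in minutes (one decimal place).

Layers = ⌈27.9/0.1⌉ = 279.
Base layers = 6 × (34.2 + 2.18) = 218.28 s.
Regular layers = 273 × (9.71 + 2.18) = 3245.97 s.
Sum: 218.28 + 3245.97 = 3464.25 s → 57.7 minutes.

57.7 minutes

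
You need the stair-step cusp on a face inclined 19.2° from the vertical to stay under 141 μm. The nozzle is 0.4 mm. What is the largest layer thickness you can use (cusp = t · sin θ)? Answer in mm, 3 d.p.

sin(19.2°) = 0.3289; t_max = 0.141/0.3289 = 0.429 mm.

0.429 mm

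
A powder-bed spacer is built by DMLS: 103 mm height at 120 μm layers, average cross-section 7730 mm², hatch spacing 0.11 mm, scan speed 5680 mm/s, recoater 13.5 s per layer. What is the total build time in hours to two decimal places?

Number of layers: 103 / 0.12 → 859 (rounded up).
Hatch length per layer: 7730 / 0.11 → 70272.7 mm.
Per-layer scan time = 70272.7 / 5680, so 12.372 s.
Per-layer time = 12.372 + 13.5 = 25.872 s.
Build time = 859 × 25.872 = 22224.048 s = 6.17 hours.

6.17 hours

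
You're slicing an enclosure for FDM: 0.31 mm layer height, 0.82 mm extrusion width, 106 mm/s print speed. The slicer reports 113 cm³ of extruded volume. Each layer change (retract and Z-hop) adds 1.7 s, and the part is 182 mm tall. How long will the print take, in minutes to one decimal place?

86.6 minutes

Bead cross-section: 0.31 × 0.82 → 0.2542 mm².
Toolpath length = 113 cm³ / 0.2542 mm² = 113000 / 0.2542 = 444531.9 mm.
Print-move time = 444531.9 / 106 = 4193.7 s.
Layers = ⌈182/0.31⌉ = 588.
Non-print overhead = 588 × 1.7 = 999.6 s.
Altogether 4193.7 + 999.6 = 5193.3 s, i.e. 86.6 minutes.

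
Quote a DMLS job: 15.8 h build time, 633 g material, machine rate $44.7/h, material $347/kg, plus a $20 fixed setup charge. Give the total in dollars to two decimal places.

$945.91

Machine cost = 44.7 × 15.8, so $706.26.
Feedstock cost = 347 × 633/1000 = $219.651.
Adding setup: 706.26 + 219.651 + 20 → 945.911 ≈ $945.91.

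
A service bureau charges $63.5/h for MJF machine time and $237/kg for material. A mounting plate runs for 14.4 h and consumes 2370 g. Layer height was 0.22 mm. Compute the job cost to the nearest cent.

$1476.09

Machine cost = 63.5 × 14.4 = $914.40.
Material charge: 237 × 2370/1000 → $561.69.
Job cost: 914.40 + 561.69 = $1476.09.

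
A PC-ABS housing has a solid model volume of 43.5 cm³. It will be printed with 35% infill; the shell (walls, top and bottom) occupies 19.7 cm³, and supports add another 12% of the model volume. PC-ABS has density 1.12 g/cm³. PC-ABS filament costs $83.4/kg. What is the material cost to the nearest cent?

$3.11

Interior volume: 43.5 − 19.7 → 23.8 cm³.
Infill deposited: 0.35 × 23.8 → 8.33 cm³.
Support = 0.12 × 43.5, so 5.22 cm³.
Total extruded = 19.7 + 8.33 + 5.22, so 33.25 cm³.
Mass = 33.25 × 1.12 = 37.24 g.
Cost = 37.24 g / 1000 × $83.4/kg = $3.11.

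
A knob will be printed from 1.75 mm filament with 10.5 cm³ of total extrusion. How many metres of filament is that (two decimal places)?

Cross-section of 1.75 mm filament: π·(1.75/2)² = 2.4053 mm².
L = 10500 mm³ / 2.4053 mm² = 4365.36 mm, i.e. 4.37 m.

4.37 m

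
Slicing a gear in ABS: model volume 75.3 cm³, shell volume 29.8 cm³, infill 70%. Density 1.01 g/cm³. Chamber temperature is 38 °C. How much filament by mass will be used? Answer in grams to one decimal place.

Interior volume = 75.3 − 29.8, so 45.5 cm³.
Infill deposited = 0.70 × 45.5, so 31.85 cm³.
Total extruded = 29.8 + 31.85, so 61.65 cm³.
Mass = 61.65 × 1.01 = 62.2665 g.

62.3 g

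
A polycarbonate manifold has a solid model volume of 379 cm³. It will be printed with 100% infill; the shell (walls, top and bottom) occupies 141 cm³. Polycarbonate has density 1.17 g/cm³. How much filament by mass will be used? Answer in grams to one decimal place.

443.4 g

Infill region = 379 − 141 = 238 cm³.
Deposited infill = 1.00 × 238, so 238 cm³.
Deposited volume = 141 + 238, so 379 cm³.
Mass: 379 × 1.17 → 443.43 g.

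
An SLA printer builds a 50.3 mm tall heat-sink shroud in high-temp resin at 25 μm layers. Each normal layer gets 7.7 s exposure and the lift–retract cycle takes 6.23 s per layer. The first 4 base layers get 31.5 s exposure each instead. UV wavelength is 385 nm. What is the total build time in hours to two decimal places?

7.81 hours

Number of layers: 50.3 / 0.025 → 2012 (rounded up).
Burn-in layers: 4 × (31.5 + 6.23) → 150.92 s.
Normal layers = 2008 × (7.7 + 6.23), so 27971.44 s.
Total = 150.92 + 27971.44 = 28122.36 s = 7.81 hours.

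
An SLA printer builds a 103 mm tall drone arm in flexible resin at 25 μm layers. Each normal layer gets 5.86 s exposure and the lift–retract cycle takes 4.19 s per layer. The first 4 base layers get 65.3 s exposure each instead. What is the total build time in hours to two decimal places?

Number of layers: 103 / 0.025 → 4120 (rounded up).
Base layers: 4 × (65.3 + 4.19) → 277.96 s.
Regular layers: 4116 × (5.86 + 4.19) → 41365.8 s.
Sum: 277.96 + 41365.8 = 41643.76 s → 11.57 hours.

11.57 hours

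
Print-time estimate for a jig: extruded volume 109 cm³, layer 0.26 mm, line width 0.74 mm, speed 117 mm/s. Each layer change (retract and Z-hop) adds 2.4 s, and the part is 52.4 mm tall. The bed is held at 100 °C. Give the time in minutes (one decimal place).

Bead cross-section = 0.26 × 0.74 = 0.1924 mm².
Toolpath length = 109 cm³ / 0.1924 mm² = 109000 / 0.1924 = 566528.1 mm.
Print-move time = 566528.1 / 117 = 4842.1 s.
Number of layers: 52.4 / 0.26 → 202 (rounded up).
Z-hop total = 202 × 2.4, so 484.8 s.
Altogether 4842.1 + 484.8 = 5326.9 s, i.e. 88.8 minutes.

88.8 minutes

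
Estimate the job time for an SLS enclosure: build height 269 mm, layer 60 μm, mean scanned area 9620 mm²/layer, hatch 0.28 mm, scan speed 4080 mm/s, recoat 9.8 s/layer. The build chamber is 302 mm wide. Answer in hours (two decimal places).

22.70 hours

Layer count = ceil(269 / 0.06) = 4484.
Scan path per layer = 9620 / 0.28, so 34357.1 mm.
Per-layer scan time = 34357.1 / 4080, so 8.4209 s.
Per-layer time = 8.4209 + 9.8 = 18.2209 s.
4484 layers × 18.2209 s/layer = 81702.5156 s, i.e. 22.70 hours.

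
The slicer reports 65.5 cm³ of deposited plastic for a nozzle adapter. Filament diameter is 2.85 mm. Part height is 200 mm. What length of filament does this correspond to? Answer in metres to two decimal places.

10.27 m

Filament cross-section = π × (2.85/2)² = 6.3794 mm².
Length = 65.5 cm³ / 6.3794 mm² = 65500 / 6.3794 = 10267.42 mm = 10.27 m.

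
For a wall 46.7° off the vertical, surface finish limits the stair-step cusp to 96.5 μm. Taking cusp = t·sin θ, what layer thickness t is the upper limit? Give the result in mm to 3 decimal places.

0.133 mm

sin(46.7°) = 0.7278; t_max = 0.0965/0.7278 = 0.133 mm.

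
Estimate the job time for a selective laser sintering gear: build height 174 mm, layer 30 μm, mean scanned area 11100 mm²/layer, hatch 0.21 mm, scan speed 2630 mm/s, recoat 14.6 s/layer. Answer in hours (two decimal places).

55.90 hours

Layer count = ceil(174 / 0.03) = 5800.
Hatch length per layer = 11100 / 0.21 = 52857.1 mm.
Laser time per layer = 52857.1 / 2630, so 20.0978 s.
Time per layer = 20.0978 + 14.6 = 34.6978 s.
Build time = 5800 × 34.6978 = 201247.24 s = 55.90 hours.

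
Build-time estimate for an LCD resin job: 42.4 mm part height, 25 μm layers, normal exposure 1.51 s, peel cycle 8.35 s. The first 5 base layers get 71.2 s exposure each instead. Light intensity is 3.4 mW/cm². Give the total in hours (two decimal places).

4.74 hours

Layers = ⌈42.4/0.025⌉ = 1696.
Burn-in layers = 5 × (71.2 + 8.35), so 397.75 s.
Remaining layers = 1691 × (1.51 + 8.35), so 16673.26 s.
Sum: 397.75 + 16673.26 = 17071.01 s → 4.74 hours.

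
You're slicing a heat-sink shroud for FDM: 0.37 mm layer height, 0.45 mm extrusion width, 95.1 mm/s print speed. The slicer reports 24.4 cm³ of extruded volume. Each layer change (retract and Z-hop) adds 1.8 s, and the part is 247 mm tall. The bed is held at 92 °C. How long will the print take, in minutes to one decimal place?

Extrusion cross-section: 0.37 × 0.45 → 0.1665 mm².
Toolpath length = 24.4 cm³ / 0.1665 mm² = 24400 / 0.1665 = 146546.5 mm.
Extrusion time = 146546.5 / 95.1 = 1541 s.
Layers = ⌈247/0.37⌉ = 668.
Z-hop total = 668 × 1.8, so 1202.4 s.
Altogether 1541 + 1202.4 = 2743.4 s, i.e. 45.7 minutes.

45.7 minutes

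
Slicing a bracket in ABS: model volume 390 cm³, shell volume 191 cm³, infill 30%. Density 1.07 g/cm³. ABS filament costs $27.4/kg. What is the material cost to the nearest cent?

Interior volume = 390 − 191, so 199 cm³.
Infill volume = 0.30 × 199, so 59.7 cm³.
Total extruded: 191 + 59.7 → 250.7 cm³.
Mass = 250.7 × 1.07 = 268.249 g.
Cost = 268.249 g / 1000 × $27.4/kg = $7.35.

$7.35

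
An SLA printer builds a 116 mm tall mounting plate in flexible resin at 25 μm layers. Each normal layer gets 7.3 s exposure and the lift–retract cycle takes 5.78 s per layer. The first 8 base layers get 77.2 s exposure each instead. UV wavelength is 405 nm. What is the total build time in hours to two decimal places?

Layer count = ceil(116 / 0.025) = 4640.
Base layers: 8 × (77.2 + 5.78) → 663.84 s.
Regular layers = 4632 × (7.3 + 5.78) = 60586.56 s.
Total = 663.84 + 60586.56 = 61250.4 s = 17.01 hours.

17.01 hours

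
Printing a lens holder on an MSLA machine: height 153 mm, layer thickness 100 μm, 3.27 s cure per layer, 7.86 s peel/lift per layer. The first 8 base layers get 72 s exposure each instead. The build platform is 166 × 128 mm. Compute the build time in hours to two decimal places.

Layer count = ceil(153 / 0.1) = 1530.
Base layers: 8 × (72 + 7.86) → 638.88 s.
Regular layers = 1522 × (3.27 + 7.86), so 16939.86 s.
Total = 638.88 + 16939.86 = 17578.74 s = 4.88 hours.

4.88 hours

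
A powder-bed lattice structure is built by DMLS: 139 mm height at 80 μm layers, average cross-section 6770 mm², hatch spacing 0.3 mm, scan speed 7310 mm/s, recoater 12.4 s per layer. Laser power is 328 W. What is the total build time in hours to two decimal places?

7.48 hours

Layer count = ceil(139 / 0.08) = 1738.
Scan path per layer: 6770 / 0.3 → 22566.7 mm.
Laser time per layer: 22566.7 / 7310 → 3.0871 s.
Layer cycle = 3.0871 + 12.4, so 15.4871 s.
1738 layers × 15.4871 s/layer = 26916.5798 s, i.e. 7.48 hours.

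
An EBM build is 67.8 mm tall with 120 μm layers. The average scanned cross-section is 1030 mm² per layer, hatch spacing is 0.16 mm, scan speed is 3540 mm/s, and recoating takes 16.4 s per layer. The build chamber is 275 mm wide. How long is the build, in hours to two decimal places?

2.86 hours

Layers = ⌈67.8/0.12⌉ = 565.
Hatch length per layer = 1030 / 0.16 = 6437.5 mm.
Per-layer scan time = 6437.5 / 3540 = 1.8185 s.
Time per layer: 1.8185 + 16.4 → 18.2185 s.
Build time = 565 × 18.2185 = 10293.4525 s = 2.86 hours.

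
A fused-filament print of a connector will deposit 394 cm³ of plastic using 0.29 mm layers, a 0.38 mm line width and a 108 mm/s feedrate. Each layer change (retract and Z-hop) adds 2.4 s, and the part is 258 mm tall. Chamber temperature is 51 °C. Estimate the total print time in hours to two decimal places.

Line area = 0.29 × 0.38 = 0.1102 mm².
Toolpath length = 394 cm³ / 0.1102 mm² = 394000 / 0.1102 = 3575317.6 mm.
Time extruding = 3575317.6 / 108 = 33104.8 s.
Layer count = ceil(258 / 0.29) = 890.
Non-print overhead = 890 × 2.4, so 2136 s.
Total = 33104.8 + 2136 = 35240.8 s = 9.79 hours.

9.79 hours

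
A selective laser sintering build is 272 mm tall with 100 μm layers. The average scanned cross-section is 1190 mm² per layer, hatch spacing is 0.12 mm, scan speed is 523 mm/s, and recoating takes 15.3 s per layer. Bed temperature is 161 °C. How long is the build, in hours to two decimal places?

25.89 hours

Number of layers: 272 / 0.1 → 2720 (rounded up).
Scan path per layer: 1190 / 0.12 → 9916.7 mm.
Laser time per layer = 9916.7 / 523 = 18.9612 s.
Layer cycle: 18.9612 + 15.3 → 34.2612 s.
2720 layers × 34.2612 s/layer = 93190.464 s, i.e. 25.89 hours.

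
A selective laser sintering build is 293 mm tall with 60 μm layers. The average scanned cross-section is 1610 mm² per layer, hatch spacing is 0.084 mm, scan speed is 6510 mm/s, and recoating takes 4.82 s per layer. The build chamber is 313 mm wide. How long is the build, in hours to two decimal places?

Number of layers: 293 / 0.06 → 4884 (rounded up).
Scan path per layer = 1610 / 0.084 = 19166.7 mm.
Scan time per layer = 19166.7 / 6510 = 2.9442 s.
Time per layer = 2.9442 + 4.82 = 7.7642 s.
Total: 4884 × 7.7642 s = 37920.3528 s → 10.53 hours.

10.53 hours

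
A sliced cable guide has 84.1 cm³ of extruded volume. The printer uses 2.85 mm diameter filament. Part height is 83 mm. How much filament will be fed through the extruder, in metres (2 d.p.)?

A = π r² = π × 1.425² = 6.3794 mm².
L = 84100 mm³ / 6.3794 mm² = 13183.06 mm, i.e. 13.18 m.

13.18 m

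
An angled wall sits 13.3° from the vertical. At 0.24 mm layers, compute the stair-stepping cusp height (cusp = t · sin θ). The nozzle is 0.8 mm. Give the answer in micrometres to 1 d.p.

sin(13.3°) = 0.2300, so cusp = 0.24 × 0.2300 = 0.0552 mm → 55.2 μm.

55.2 μm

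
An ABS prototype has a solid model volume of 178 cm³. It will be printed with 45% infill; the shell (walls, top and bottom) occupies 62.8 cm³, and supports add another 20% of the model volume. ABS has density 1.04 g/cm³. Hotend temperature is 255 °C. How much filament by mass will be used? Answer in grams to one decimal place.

156.2 g

Volume inside the shell: 178 − 62.8 → 115.2 cm³.
Deposited infill = 0.45 × 115.2 = 51.84 cm³.
Support = 0.20 × 178 = 35.6 cm³.
Total printed volume: 62.8 + 51.84 + 35.6 → 150.24 cm³.
Mass: 150.24 × 1.04 → 156.2496 g.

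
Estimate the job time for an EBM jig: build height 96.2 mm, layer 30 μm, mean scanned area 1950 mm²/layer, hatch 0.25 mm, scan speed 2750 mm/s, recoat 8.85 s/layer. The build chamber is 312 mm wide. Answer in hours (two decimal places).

Number of layers: 96.2 / 0.03 → 3207 (rounded up).
Scan path per layer = 1950 / 0.25, so 7800 mm.
Beam time per layer = 7800 / 2750, so 2.8364 s.
Time per layer: 2.8364 + 8.85 → 11.6864 s.
3207 layers × 11.6864 s/layer = 37478.2848 s, i.e. 10.41 hours.

10.41 hours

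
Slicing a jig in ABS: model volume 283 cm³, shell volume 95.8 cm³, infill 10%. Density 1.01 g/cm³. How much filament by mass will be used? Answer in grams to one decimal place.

Interior volume: 283 − 95.8 → 187.2 cm³.
Deposited infill = 0.10 × 187.2, so 18.72 cm³.
Total printed volume = 95.8 + 18.72 = 114.52 cm³.
Mass: 114.52 × 1.01 → 115.6652 g.

115.7 g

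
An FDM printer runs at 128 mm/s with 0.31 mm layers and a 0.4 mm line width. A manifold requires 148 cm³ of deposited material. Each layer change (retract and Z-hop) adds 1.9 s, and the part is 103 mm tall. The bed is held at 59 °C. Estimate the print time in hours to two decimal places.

2.77 hours

Line area = 0.31 × 0.4, so 0.124 mm².
Toolpath length = 148 cm³ / 0.124 mm² = 148000 / 0.124 = 1193548.4 mm.
Print-move time = 1193548.4 / 128, so 9324.6 s.
Layer count = ceil(103 / 0.31) = 333.
Z-hop total: 333 × 1.9 → 632.7 s.
Total = 9324.6 + 632.7 = 9957.3 s = 2.77 hours.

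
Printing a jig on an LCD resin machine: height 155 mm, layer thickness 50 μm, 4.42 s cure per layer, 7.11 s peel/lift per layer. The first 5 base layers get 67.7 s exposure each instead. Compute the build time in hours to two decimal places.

Layer count = ceil(155 / 0.05) = 3100.
Bottom layers: 5 × (67.7 + 7.11) → 374.05 s.
Regular layers = 3095 × (4.42 + 7.11), so 35685.35 s.
Sum: 374.05 + 35685.35 = 36059.4 s → 10.02 hours.

10.02 hours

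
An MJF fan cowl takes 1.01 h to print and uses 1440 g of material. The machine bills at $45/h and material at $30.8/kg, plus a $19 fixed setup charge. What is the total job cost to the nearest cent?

$108.80

Time charge = 45 × 1.01 = $45.45.
Feedstock cost = 30.8 × 1440/1000 = $44.352.
Adding setup: 45.45 + 44.352 + 19 → 108.802 ≈ $108.80.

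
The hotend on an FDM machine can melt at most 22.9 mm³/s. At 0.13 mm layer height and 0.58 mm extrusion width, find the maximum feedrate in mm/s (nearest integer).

304 mm/s

Extrusion cross-section = 0.13 × 0.58 = 0.0754 mm².
v_max = Q/A = 22.9/0.0754 = 303.71 mm/s → 304 mm/s.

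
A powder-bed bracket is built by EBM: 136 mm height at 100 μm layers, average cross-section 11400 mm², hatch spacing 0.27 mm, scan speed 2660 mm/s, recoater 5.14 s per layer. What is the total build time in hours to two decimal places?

7.94 hours

Number of layers: 136 / 0.1 → 1360 (rounded up).
Per-layer scan distance: 11400 / 0.27 → 42222.2 mm.
Scan time per layer = 42222.2 / 2660, so 15.873 s.
Per-layer time = 15.873 + 5.14 = 21.013 s.
Total: 1360 × 21.013 s = 28577.68 s → 7.94 hours.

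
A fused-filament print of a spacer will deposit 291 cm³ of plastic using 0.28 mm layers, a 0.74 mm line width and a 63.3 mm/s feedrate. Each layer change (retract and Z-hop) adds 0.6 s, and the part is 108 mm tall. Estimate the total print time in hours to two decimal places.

6.23 hours

Line area = 0.28 × 0.74, so 0.2072 mm².
Path length: 291000 mm³ / 0.2072 mm² → 1404440.2 mm.
Extrusion time = 1404440.2 / 63.3, so 22187 s.
Layer count = ceil(108 / 0.28) = 386.
Non-print overhead = 386 × 0.6 = 231.6 s.
Total = 22187 + 231.6 = 22418.6 s = 6.23 hours.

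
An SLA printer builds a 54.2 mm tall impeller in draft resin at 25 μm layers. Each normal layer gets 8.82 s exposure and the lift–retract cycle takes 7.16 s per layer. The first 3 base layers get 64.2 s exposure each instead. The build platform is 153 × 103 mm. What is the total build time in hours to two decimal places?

9.67 hours

Layer count = ceil(54.2 / 0.025) = 2168.
Bottom layers: 3 × (64.2 + 7.16) → 214.08 s.
Regular layers: 2165 × (8.82 + 7.16) → 34596.7 s.
Sum: 214.08 + 34596.7 = 34810.78 s → 9.67 hours.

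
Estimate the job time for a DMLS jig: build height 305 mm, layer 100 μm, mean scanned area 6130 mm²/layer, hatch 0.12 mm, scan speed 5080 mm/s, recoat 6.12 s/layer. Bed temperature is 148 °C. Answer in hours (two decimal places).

13.70 hours

Layer count = ceil(305 / 0.1) = 3050.
Per-layer scan distance: 6130 / 0.12 → 51083.3 mm.
Per-layer scan time = 51083.3 / 5080 = 10.0558 s.
Layer cycle = 10.0558 + 6.12, so 16.1758 s.
3050 layers × 16.1758 s/layer = 49336.19 s, i.e. 13.70 hours.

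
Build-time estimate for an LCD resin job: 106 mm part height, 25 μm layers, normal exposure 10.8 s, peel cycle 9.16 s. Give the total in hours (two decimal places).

Number of layers: 106 / 0.025 → 4240 (rounded up).
Each layer takes: 10.8 + 9.16 → 19.96 s.
Total = 4240 × 19.96 = 84630.4 s = 23.51 hours.

23.51 hours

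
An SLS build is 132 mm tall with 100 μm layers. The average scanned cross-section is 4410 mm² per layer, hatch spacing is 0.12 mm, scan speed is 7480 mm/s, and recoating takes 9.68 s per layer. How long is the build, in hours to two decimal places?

Layer count = ceil(132 / 0.1) = 1320.
Hatch length per layer = 4410 / 0.12 = 36750 mm.
Scan time per layer = 36750 / 7480 = 4.9131 s.
Per-layer time = 4.9131 + 9.68 = 14.5931 s.
Total: 1320 × 14.5931 s = 19262.892 s → 5.35 hours.

5.35 hours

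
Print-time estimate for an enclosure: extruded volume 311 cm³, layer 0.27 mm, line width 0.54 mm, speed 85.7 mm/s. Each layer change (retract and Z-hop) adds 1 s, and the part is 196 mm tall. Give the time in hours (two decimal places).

7.12 hours

Bead cross-section = 0.27 × 0.54, so 0.1458 mm².
Path length: 311000 mm³ / 0.1458 mm² → 2133059 mm.
Print-move time: 2133059 / 85.7 → 24889.8 s.
Layers = ⌈196/0.27⌉ = 726.
Layer-change overhead = 726 × 1, so 726 s.
Total = 24889.8 + 726 = 25615.8 s = 7.12 hours.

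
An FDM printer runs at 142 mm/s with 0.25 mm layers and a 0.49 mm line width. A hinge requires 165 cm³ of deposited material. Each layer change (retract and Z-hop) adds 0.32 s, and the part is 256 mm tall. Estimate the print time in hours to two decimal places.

Bead cross-section: 0.25 × 0.49 → 0.1225 mm².
Path length: 165000 mm³ / 0.1225 mm² → 1346938.8 mm.
Print-move time = 1346938.8 / 142 = 9485.5 s.
Layers = ⌈256/0.25⌉ = 1024.
Z-hop total = 1024 × 0.32, so 327.68 s.
Total = 9485.5 + 327.68 = 9813.18 s = 2.73 hours.

2.73 hours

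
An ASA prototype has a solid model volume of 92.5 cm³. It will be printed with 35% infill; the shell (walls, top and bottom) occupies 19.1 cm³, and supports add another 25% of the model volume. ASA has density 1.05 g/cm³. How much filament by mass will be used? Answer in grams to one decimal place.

71.3 g

Infill region = 92.5 − 19.1, so 73.4 cm³.
Deposited infill = 0.35 × 73.4, so 25.69 cm³.
Support = 0.25 × 92.5 = 23.125 cm³.
Total printed volume: 19.1 + 25.69 + 23.125 → 67.915 cm³.
Mass = 67.915 × 1.05, so 71.31075 g.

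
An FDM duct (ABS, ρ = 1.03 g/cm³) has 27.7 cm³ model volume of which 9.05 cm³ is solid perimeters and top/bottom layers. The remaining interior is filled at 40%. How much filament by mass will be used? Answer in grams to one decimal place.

17.0 g

Interior volume: 27.7 − 9.05 → 18.65 cm³.
Infill volume = 0.40 × 18.65, so 7.46 cm³.
Total printed volume = 9.05 + 7.46, so 16.51 cm³.
Mass: 16.51 × 1.03 → 17.0053 g.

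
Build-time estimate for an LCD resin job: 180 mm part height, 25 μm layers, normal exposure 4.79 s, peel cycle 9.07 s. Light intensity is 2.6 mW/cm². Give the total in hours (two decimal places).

Layers = ⌈180/0.025⌉ = 7200.
Cycle time = 4.79 + 9.07, so 13.86 s.
Build time: 7200 × 13.86 s = 99792 s, i.e. 27.72 hours.

27.72 hours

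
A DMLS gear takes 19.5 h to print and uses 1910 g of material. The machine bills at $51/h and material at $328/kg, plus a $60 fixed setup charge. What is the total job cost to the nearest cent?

Time charge = 51 × 19.5, so $994.50.
Material cost = 328 × 1910/1000, so $626.48.
Adding setup: 994.50 + 626.48 + 60 → $1680.98.

$1680.98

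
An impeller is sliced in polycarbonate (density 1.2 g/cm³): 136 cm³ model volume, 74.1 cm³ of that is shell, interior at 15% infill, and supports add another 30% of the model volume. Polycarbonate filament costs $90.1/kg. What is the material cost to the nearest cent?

Interior volume = 136 − 74.1 = 61.9 cm³.
Deposited infill: 0.15 × 61.9 → 9.285 cm³.
Support = 0.30 × 136, so 40.8 cm³.
Total extruded: 74.1 + 9.285 + 40.8 → 124.185 cm³.
Mass = 124.185 × 1.2 = 149.022 g.
At $90.1/kg: 149.022/1000 × 90.1 = $13.43.

$13.43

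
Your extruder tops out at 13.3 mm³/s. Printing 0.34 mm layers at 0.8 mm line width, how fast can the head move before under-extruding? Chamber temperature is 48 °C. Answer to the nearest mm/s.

Bead cross-section = 0.34 × 0.8, so 0.272 mm².
Max speed = 13.3 / 0.272 = 48.90 ≈ 49 mm/s.

49 mm/s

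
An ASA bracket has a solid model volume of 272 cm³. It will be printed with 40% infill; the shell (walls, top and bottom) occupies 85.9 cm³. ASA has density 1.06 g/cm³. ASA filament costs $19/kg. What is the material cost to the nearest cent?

Interior volume = 272 − 85.9, so 186.1 cm³.
Infill volume: 0.40 × 186.1 → 74.44 cm³.
Total printed volume: 85.9 + 74.44 → 160.34 cm³.
Mass = 160.34 × 1.06 = 169.9604 g.
Cost = 169.9604 g / 1000 × $19/kg = $3.23.

$3.23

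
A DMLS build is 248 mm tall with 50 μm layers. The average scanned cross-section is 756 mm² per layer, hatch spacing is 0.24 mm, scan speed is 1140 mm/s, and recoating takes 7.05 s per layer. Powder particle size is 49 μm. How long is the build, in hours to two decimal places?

13.52 hours

Layers = ⌈248/0.05⌉ = 4960.
Scan path per layer: 756 / 0.24 → 3150 mm.
Laser time per layer: 3150 / 1140 → 2.7632 s.
Time per layer = 2.7632 + 7.05 = 9.8132 s.
Total: 4960 × 9.8132 s = 48673.472 s → 13.52 hours.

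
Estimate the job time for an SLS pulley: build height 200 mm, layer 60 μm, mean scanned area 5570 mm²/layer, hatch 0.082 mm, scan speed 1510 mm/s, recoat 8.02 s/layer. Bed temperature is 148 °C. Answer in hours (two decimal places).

Layers = ⌈200/0.06⌉ = 3334.
Per-layer scan distance: 5570 / 0.082 → 67926.8 mm.
Scan time per layer = 67926.8 / 1510 = 44.9846 s.
Layer cycle: 44.9846 + 8.02 → 53.0046 s.
3334 layers × 53.0046 s/layer = 176717.3364 s, i.e. 49.09 hours.

49.09 hours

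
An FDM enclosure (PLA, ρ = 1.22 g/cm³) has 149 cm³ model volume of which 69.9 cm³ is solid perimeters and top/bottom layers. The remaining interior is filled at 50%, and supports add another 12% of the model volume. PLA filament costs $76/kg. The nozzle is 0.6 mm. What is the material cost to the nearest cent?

$11.81

Interior volume = 149 − 69.9 = 79.1 cm³.
Deposited infill = 0.50 × 79.1 = 39.55 cm³.
Support = 0.12 × 149 = 17.88 cm³.
Total printed volume: 69.9 + 39.55 + 17.88 → 127.33 cm³.
Mass: 127.33 × 1.22 → 155.3426 g.
Cost = 155.3426 g / 1000 × $76/kg = $11.81.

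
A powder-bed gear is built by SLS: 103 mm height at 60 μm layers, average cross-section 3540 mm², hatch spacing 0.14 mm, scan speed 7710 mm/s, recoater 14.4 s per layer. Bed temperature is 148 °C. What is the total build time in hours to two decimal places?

8.43 hours

Layer count = ceil(103 / 0.06) = 1717.
Scan path per layer: 3540 / 0.14 → 25285.7 mm.
Laser time per layer = 25285.7 / 7710, so 3.2796 s.
Layer cycle = 3.2796 + 14.4, so 17.6796 s.
Build time = 1717 × 17.6796 = 30355.8732 s = 8.43 hours.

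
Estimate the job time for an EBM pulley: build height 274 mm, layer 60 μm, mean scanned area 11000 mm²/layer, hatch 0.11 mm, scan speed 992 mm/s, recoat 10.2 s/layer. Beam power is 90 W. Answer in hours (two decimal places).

Number of layers: 274 / 0.06 → 4567 (rounded up).
Scan path per layer = 11000 / 0.11, so 100000 mm.
Scan time per layer = 100000 / 992 = 100.8065 s.
Layer cycle = 100.8065 + 10.2 = 111.0065 s.
Build time = 4567 × 111.0065 = 506966.6855 s = 140.82 hours.

140.82 hours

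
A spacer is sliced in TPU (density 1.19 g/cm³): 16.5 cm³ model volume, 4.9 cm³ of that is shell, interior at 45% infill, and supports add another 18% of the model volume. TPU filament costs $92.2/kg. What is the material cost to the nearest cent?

Interior volume = 16.5 − 4.9, so 11.6 cm³.
Infill deposited = 0.45 × 11.6, so 5.22 cm³.
Support = 0.18 × 16.5 = 2.97 cm³.
Deposited volume = 4.9 + 5.22 + 2.97 = 13.09 cm³.
Mass = 13.09 × 1.19, so 15.5771 g.
At $92.2/kg: 15.5771/1000 × 92.2 = $1.44.

$1.44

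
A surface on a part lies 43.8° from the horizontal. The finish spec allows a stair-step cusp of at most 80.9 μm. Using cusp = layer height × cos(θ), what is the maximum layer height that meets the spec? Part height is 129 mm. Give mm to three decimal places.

0.112 mm

t = h_c / cos θ = 0.0809 / 0.7218 = 0.112 mm.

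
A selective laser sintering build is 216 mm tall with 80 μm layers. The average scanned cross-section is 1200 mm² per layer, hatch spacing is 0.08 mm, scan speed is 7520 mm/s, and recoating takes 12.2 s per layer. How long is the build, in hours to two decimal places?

10.65 hours

Layer count = ceil(216 / 0.08) = 2700.
Per-layer scan distance = 1200 / 0.08 = 15000 mm.
Per-layer scan time = 15000 / 7520, so 1.9947 s.
Layer cycle = 1.9947 + 12.2 = 14.1947 s.
Total: 2700 × 14.1947 s = 38325.69 s → 10.65 hours.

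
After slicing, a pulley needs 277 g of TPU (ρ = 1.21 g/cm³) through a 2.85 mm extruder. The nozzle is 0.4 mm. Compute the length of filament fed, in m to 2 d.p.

Volume = 277 g / 1.21 g·cm⁻³ = 228.9256 cm³ = 228925.6 mm³.
Filament cross-section = π × (2.85/2)² = 6.3794 mm².
Length = 228925.6 / 6.3794 = 35885.13 mm = 35.89 m.

35.89 m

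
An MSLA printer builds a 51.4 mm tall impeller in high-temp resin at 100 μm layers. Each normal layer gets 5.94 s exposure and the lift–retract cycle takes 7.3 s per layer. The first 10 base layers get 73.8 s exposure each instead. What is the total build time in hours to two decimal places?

2.08 hours

Number of layers: 51.4 / 0.1 → 514 (rounded up).
Base layers: 10 × (73.8 + 7.3) → 811 s.
Regular layers = 504 × (5.94 + 7.3), so 6672.96 s.
Total = 811 + 6672.96 = 7483.96 s = 2.08 hours.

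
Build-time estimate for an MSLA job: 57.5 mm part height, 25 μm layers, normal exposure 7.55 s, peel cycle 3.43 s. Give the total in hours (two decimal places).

7.02 hours

Layers = ⌈57.5/0.025⌉ = 2300.
Cycle time: 7.55 + 3.43 → 10.98 s.
Total = 2300 × 10.98 = 25254 s = 7.02 hours.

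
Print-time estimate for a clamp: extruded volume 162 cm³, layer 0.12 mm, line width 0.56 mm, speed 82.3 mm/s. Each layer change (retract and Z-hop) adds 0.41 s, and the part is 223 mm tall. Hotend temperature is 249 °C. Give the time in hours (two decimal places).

8.35 hours

Bead cross-section: 0.12 × 0.56 → 0.0672 mm².
Total extruded path = 162000/0.0672 = 2410714.3 mm.
Extrusion time: 2410714.3 / 82.3 → 29291.8 s.
Layer count = ceil(223 / 0.12) = 1859.
Non-print overhead = 1859 × 0.41, so 762.19 s.
Total = 29291.8 + 762.19 = 30053.99 s = 8.35 hours.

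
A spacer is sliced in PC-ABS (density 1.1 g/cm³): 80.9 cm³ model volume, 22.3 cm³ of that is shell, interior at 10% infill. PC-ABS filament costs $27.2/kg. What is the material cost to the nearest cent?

$0.84

Interior volume = 80.9 − 22.3, so 58.6 cm³.
Infill deposited = 0.10 × 58.6 = 5.86 cm³.
Deposited volume = 22.3 + 5.86 = 28.16 cm³.
Mass: 28.16 × 1.1 → 30.976 g.
Cost = 30.976 g / 1000 × $27.2/kg = $0.84.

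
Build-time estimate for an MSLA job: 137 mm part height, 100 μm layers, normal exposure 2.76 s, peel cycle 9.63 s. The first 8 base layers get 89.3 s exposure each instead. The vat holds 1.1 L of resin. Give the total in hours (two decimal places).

Layers = ⌈137/0.1⌉ = 1370.
Bottom layers = 8 × (89.3 + 9.63) = 791.44 s.
Normal layers = 1362 × (2.76 + 9.63) = 16875.18 s.
Sum: 791.44 + 16875.18 = 17666.62 s → 4.91 hours.

4.91 hours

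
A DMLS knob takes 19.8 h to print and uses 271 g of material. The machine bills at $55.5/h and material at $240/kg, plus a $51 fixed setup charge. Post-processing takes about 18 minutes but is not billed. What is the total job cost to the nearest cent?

$1214.94

Machine-time cost: 55.5 × 19.8 → $1098.90.
Material charge = 240 × 271/1000, so $65.04.
Adding setup: 1098.90 + 65.04 + 51 → $1214.94.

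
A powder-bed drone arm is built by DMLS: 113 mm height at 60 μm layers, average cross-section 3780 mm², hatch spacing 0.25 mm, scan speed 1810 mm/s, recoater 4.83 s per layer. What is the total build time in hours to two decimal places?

6.90 hours

Layers = ⌈113/0.06⌉ = 1884.
Per-layer scan distance = 3780 / 0.25 = 15120 mm.
Per-layer scan time = 15120 / 1810 = 8.3536 s.
Time per layer: 8.3536 + 4.83 → 13.1836 s.
1884 layers × 13.1836 s/layer = 24837.9024 s, i.e. 6.90 hours.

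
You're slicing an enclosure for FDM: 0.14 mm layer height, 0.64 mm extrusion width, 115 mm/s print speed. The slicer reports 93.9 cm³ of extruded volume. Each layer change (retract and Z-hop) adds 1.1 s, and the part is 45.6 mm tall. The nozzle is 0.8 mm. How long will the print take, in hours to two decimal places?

Line area = 0.14 × 0.64, so 0.0896 mm².
Total extruded path = 93900/0.0896 = 1047991.1 mm.
Print-move time: 1047991.1 / 115 → 9113 s.
Layers = ⌈45.6/0.14⌉ = 326.
Layer-change overhead = 326 × 1.1 = 358.6 s.
Altogether 9113 + 358.6 = 9471.6 s, i.e. 2.63 hours.

2.63 hours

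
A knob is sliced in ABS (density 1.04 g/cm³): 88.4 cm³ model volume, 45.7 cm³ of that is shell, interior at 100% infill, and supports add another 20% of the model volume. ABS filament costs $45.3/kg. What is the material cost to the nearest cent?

Interior volume = 88.4 − 45.7, so 42.7 cm³.
Infill volume = 1.00 × 42.7 = 42.7 cm³.
Support = 0.20 × 88.4 = 17.68 cm³.
Total printed volume: 45.7 + 42.7 + 17.68 → 106.08 cm³.
Mass = 106.08 × 1.04 = 110.3232 g.
Cost = 110.3232 g / 1000 × $45.3/kg = $5.00.

$5.00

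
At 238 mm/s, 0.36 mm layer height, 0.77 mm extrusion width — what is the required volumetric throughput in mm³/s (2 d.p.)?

65.97

A = 0.36 × 0.77, so 0.2772 mm².
Q = v·A = 238 × 0.2772 = 65.97 mm³/s.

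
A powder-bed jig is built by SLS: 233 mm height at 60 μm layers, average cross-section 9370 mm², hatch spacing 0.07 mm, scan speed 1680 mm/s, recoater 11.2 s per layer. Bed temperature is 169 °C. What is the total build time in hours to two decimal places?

Layer count = ceil(233 / 0.06) = 3884.
Per-layer scan distance = 9370 / 0.07, so 133857.1 mm.
Laser time per layer: 133857.1 / 1680 → 79.6768 s.
Layer cycle = 79.6768 + 11.2 = 90.8768 s.
Total: 3884 × 90.8768 s = 352965.4912 s → 98.05 hours.

98.05 hours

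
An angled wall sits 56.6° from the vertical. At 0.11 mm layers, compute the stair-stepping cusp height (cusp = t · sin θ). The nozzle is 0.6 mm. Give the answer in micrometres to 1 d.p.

h_c = t·sin θ = 0.11 × 0.8348 = 0.091828 mm (91.8 μm).

91.8 μm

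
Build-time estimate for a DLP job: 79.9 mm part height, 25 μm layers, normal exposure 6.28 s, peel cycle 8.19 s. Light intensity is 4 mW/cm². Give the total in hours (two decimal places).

Layer count = ceil(79.9 / 0.025) = 3196.
Per-layer time = 6.28 + 8.19, so 14.47 s.
Total = 3196 × 14.47 = 46246.12 s = 12.85 hours.

12.85 hours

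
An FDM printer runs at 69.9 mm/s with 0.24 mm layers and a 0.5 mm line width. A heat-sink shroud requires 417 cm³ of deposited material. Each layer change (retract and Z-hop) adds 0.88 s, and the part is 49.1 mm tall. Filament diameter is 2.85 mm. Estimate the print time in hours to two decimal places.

13.86 hours

Bead cross-section: 0.24 × 0.5 → 0.12 mm².
Toolpath length = 417 cm³ / 0.12 mm² = 417000 / 0.12 = 3475000 mm.
Print-move time: 3475000 / 69.9 → 49713.9 s.
Number of layers: 49.1 / 0.24 → 205 (rounded up).
Z-hop total = 205 × 0.88 = 180.4 s.
Total = 49713.9 + 180.4 = 49894.3 s = 13.86 hours.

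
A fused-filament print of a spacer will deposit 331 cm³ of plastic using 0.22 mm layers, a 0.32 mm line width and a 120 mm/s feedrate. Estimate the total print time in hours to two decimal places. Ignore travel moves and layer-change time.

10.88 hours

Extrusion cross-section = 0.22 × 0.32, so 0.0704 mm².
Toolpath length = 331 cm³ / 0.0704 mm² = 331000 / 0.0704 = 4701704.5 mm.
Print-move time = 4701704.5 / 120 = 39180.9 s.
Converting: 39180.9 s = 10.88 hours.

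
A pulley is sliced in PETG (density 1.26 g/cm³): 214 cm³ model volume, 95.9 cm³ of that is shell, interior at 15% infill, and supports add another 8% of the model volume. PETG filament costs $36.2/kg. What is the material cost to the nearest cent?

Volume inside the shell = 214 − 95.9, so 118.1 cm³.
Infill volume = 0.15 × 118.1 = 17.715 cm³.
Support = 0.08 × 214 = 17.12 cm³.
Total extruded = 95.9 + 17.715 + 17.12, so 130.735 cm³.
Mass = 130.735 × 1.26 = 164.7261 g.
Cost = 164.7261 g / 1000 × $36.2/kg = $5.96.

$5.96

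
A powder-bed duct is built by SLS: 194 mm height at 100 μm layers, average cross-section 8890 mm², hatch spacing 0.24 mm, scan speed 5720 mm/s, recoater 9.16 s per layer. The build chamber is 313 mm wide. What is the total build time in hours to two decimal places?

8.43 hours

Number of layers: 194 / 0.1 → 1940 (rounded up).
Hatch length per layer: 8890 / 0.24 → 37041.7 mm.
Per-layer scan time = 37041.7 / 5720 = 6.4758 s.
Layer cycle = 6.4758 + 9.16 = 15.6358 s.
1940 layers × 15.6358 s/layer = 30333.452 s, i.e. 8.43 hours.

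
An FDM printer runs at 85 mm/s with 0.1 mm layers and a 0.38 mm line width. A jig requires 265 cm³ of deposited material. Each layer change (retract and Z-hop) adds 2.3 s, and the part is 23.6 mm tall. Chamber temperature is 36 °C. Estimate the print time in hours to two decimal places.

22.94 hours

Extrusion cross-section: 0.1 × 0.38 → 0.038 mm².
Toolpath length = 265 cm³ / 0.038 mm² = 265000 / 0.038 = 6973684.2 mm.
Print-move time: 6973684.2 / 85 → 82043.3 s.
Layers = ⌈23.6/0.1⌉ = 236.
Z-hop total = 236 × 2.3 = 542.8 s.
Altogether 82043.3 + 542.8 = 82586.1 s, i.e. 22.94 hours.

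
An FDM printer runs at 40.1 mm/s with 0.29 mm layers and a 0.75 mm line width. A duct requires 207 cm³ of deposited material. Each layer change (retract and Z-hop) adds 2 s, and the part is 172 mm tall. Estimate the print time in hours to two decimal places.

Extrusion cross-section = 0.29 × 0.75, so 0.2175 mm².
Total extruded path = 207000/0.2175 = 951724.1 mm.
Print-move time = 951724.1 / 40.1 = 23733.8 s.
Number of layers: 172 / 0.29 → 594 (rounded up).
Non-print overhead = 594 × 2, so 1188 s.
Altogether 23733.8 + 1188 = 24921.8 s, i.e. 6.92 hours.

6.92 hours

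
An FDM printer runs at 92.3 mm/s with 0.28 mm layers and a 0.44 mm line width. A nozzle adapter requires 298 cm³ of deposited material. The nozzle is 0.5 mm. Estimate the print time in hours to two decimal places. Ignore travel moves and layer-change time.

Line area = 0.28 × 0.44, so 0.1232 mm².
Toolpath length = 298 cm³ / 0.1232 mm² = 298000 / 0.1232 = 2418831.2 mm.
Extrusion time = 2418831.2 / 92.3, so 26206.2 s.
26206.2 s = 7.28 hours.

7.28 hours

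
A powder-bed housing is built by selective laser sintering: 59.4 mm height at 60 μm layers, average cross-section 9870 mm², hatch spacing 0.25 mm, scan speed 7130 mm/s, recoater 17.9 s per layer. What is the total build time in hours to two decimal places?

6.45 hours

Layers = ⌈59.4/0.06⌉ = 990.
Hatch length per layer = 9870 / 0.25, so 39480 mm.
Per-layer scan time = 39480 / 7130 = 5.5372 s.
Time per layer = 5.5372 + 17.9 = 23.4372 s.
990 layers × 23.4372 s/layer = 23202.828 s, i.e. 6.45 hours.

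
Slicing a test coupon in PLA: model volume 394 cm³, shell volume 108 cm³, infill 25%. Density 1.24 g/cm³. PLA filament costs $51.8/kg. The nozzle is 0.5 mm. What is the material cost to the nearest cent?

$11.53

Volume inside the shell = 394 − 108 = 286 cm³.
Infill volume = 0.25 × 286, so 71.5 cm³.
Total printed volume: 108 + 71.5 → 179.5 cm³.
Mass: 179.5 × 1.24 → 222.58 g.
At $51.8/kg: 222.58/1000 × 51.8 = $11.53.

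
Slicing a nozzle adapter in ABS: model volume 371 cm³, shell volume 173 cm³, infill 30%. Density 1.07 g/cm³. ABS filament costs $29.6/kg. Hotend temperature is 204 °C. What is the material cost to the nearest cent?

Volume inside the shell = 371 − 173 = 198 cm³.
Infill volume = 0.30 × 198 = 59.4 cm³.
Total extruded: 173 + 59.4 → 232.4 cm³.
Mass: 232.4 × 1.07 → 248.668 g.
Cost = 248.668 g / 1000 × $29.6/kg = $7.36.

$7.36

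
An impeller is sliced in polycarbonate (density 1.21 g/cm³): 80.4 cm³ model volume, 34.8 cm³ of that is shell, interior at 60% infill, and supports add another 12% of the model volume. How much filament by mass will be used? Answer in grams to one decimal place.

86.9 g

Infill region: 80.4 − 34.8 → 45.6 cm³.
Deposited infill = 0.60 × 45.6, so 27.36 cm³.
Support: 0.12 × 80.4 → 9.648 cm³.
Total extruded: 34.8 + 27.36 + 9.648 → 71.808 cm³.
Mass: 71.808 × 1.21 → 86.88768 g.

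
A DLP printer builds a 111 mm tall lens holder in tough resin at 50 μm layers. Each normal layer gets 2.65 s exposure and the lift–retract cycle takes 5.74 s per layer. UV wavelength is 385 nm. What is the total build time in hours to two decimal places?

5.17 hours

Layers = ⌈111/0.05⌉ = 2220.
Per-layer time = 2.65 + 5.74 = 8.39 s.
Build time: 2220 × 8.39 s = 18625.8 s, i.e. 5.17 hours.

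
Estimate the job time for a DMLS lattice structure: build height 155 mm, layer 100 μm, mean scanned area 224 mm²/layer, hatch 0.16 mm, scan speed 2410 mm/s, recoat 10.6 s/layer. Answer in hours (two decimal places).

Number of layers: 155 / 0.1 → 1550 (rounded up).
Scan path per layer = 224 / 0.16, so 1400 mm.
Per-layer scan time: 1400 / 2410 → 0.5809 s.
Per-layer time = 0.5809 + 10.6 = 11.1809 s.
1550 layers × 11.1809 s/layer = 17330.395 s, i.e. 4.81 hours.

4.81 hours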